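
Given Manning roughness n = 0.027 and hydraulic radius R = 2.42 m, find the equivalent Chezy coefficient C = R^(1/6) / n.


The Chezy coefficient relates to Manning's n through C = R^(1/6) / n.
R^(1/6) = 2.42^(1/6) = 1.158695.
C = 1.158695 / 0.027 = 42.91 m^(1/2)/s.

42.91


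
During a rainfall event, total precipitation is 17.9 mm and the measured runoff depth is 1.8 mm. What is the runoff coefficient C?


The runoff coefficient C = runoff depth / rainfall depth.
C = 1.8 / 17.9
  = 0.1006.

0.1006


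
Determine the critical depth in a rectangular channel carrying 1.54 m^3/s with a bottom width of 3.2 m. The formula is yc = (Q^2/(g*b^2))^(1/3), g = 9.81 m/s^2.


Using yc = (Q^2 / (g * b^2))^(1/3):
Q^2 = 1.54^2 = 2.37.
g * b^2 = 9.81 * 3.2^2 = 9.81 * 10.24 = 100.45.
Q^2 / (g*b^2) = 2.37 / 100.45 = 0.0236.
yc = 0.0236^(1/3) = 0.2869 m.

0.2869


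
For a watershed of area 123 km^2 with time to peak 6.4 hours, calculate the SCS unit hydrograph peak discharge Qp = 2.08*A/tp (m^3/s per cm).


SCS formula: Qp = 2.08 * A / tp.
Qp = 2.08 * 123 / 6.4
   = 255.84 / 6.4
   = 39.98 m^3/s per cm.

39.98


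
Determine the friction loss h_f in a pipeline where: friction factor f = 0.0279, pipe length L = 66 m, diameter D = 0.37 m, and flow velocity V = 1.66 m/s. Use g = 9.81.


Darcy-Weisbach equation: h_f = f * (L/D) * V^2/(2g).
f * L/D = 0.0279 * 66/0.37 = 4.9768.
V^2/(2g) = 1.66^2 / (2*9.81) = 2.7556 / 19.62 = 0.1404 m.
h_f = 4.9768 * 0.1404 = 0.699 m.

0.699


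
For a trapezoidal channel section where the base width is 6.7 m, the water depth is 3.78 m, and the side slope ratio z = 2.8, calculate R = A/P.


For a trapezoidal section with side slope z:
A = (b + z*y)*y = (6.7 + 2.8*3.78)*3.78 = 65.334 m^2.
P = b + 2*y*sqrt(1 + z^2) = 6.7 + 2*3.78*sqrt(1 + 2.8^2) = 29.177 m.
R = A/P = 65.334 / 29.177 = 2.2392 m.

2.2392


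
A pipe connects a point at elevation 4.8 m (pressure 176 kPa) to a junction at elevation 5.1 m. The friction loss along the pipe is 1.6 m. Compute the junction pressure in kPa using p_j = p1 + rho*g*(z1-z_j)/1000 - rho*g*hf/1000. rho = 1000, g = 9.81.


Junction pressure: p_j = p1 + rho*g*(z1 - z_j)/1000 - rho*g*hf/1000.
Elevation term = 1000*9.81*(4.8 - 5.1)/1000 = -2.943 kPa.
Friction term = 1000*9.81*1.6/1000 = 15.696 kPa.
p_j = 176 + -2.943 - 15.696 = 157.36 kPa.

157.36


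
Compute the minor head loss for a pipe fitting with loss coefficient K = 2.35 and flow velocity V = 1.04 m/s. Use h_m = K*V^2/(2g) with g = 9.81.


Minor loss formula: h_m = K * V^2/(2g).
V^2 = 1.04^2 = 1.0816.
V^2/(2g) = 1.0816 / 19.62 = 0.0551 m.
h_m = 2.35 * 0.0551 = 0.1295 m.

0.1295


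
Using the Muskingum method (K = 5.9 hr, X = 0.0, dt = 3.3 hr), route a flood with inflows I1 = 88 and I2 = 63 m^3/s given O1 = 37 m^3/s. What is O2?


Muskingum coefficients:
denom = 2*K*(1-X) + dt = 2*5.9*(1-0.0) + 3.3 = 15.1.
C0 = (dt - 2*K*X)/denom = (3.3 - 2*5.9*0.0)/15.1 = 0.2185.
C1 = (dt + 2*K*X)/denom = (3.3 + 2*5.9*0.0)/15.1 = 0.2185.
C2 = (2*K*(1-X) - dt)/denom = 0.5629.
O2 = C0*I2 + C1*I1 + C2*O1
   = 0.2185*63 + 0.2185*88 + 0.5629*37
   = 53.83 m^3/s.

53.83


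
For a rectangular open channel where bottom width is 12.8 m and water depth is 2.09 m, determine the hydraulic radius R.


For a rectangular section:
Flow area A = b * y = 12.8 * 2.09 = 26.75 m^2.
Wetted perimeter P = b + 2y = 12.8 + 2*2.09 = 16.98 m.
Hydraulic radius R = A/P = 26.75 / 16.98 = 1.5755 m.

1.5755


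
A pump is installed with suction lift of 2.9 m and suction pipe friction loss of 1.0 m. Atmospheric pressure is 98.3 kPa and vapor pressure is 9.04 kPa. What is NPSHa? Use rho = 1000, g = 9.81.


NPSHa = p_atm/(rho*g) - z_s - hf_s - p_vap/(rho*g).
p_atm/(rho*g) = 98.3*1000 / (1000*9.81) = 10.02 m.
p_vap/(rho*g) = 9.04*1000 / (1000*9.81) = 0.922 m.
NPSHa = 10.02 - 2.9 - 1.0 - 0.922
      = 5.2 m.

5.2


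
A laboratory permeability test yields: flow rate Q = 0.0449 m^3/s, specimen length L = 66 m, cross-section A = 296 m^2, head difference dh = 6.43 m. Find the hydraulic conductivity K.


From K = Q*L / (A*dh):
Numerator: Q*L = 0.0449 * 66 = 2.9634.
Denominator: A*dh = 296 * 6.43 = 1903.28.
K = 2.9634 / 1903.28 = 0.001557 m/s.

0.001557


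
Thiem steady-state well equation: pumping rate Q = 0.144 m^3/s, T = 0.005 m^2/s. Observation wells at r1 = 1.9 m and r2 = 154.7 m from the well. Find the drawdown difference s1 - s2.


Thiem equation: s1 - s2 = Q/(2*pi*T) * ln(r2/r1).
ln(r2/r1) = ln(154.7/1.9) = 4.3996.
Q/(2*pi*T) = 0.144 / (2*pi*0.005) = 0.144 / 0.0314 = 4.5837.
s1 - s2 = 4.5837 * 4.3996 = 20.1664 m.

20.1664


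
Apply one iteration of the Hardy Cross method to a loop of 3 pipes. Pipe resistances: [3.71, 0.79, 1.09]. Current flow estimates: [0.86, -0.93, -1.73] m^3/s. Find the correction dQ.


Numerator terms (r*Q*|Q|): 3.71*0.86*|0.86| = 2.7439; 0.79*-0.93*|-0.93| = -0.6833; 1.09*-1.73*|-1.73| = -3.2623.
Sum of numerator = -1.2016.
Denominator terms (r*|Q|): 3.71*|0.86| = 3.1906; 0.79*|-0.93| = 0.7347; 1.09*|-1.73| = 1.8857.
2 * sum of denominator = 2 * 5.811 = 11.622.
dQ = --1.2016 / 11.622 = 0.1034 m^3/s.

0.1034


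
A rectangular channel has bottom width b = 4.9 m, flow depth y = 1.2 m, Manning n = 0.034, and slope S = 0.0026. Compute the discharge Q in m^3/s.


For a rectangular channel, the cross-sectional area A = b * y = 4.9 * 1.2 = 5.88 m^2.
The wetted perimeter P = b + 2y = 4.9 + 2*1.2 = 7.3 m.
Hydraulic radius R = A/P = 5.88/7.3 = 0.8055 m.
Velocity V = (1/n)*R^(2/3)*S^(1/2) = (1/0.034)*0.8055^(2/3)*0.0026^(1/2) = 1.2983 m/s.
Discharge Q = A * V = 5.88 * 1.2983 = 7.634 m^3/s.

7.634


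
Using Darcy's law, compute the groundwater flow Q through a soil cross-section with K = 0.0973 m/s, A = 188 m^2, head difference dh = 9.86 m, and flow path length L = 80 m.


Darcy's law: Q = K * A * i, where i = dh/L.
Hydraulic gradient i = 9.86 / 80 = 0.12325.
Q = 0.0973 * 188 * 0.12325
  = 2.2545 m^3/s.

2.2545


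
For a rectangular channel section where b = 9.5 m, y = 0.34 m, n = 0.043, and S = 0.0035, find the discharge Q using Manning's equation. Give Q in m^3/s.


For a rectangular channel, the cross-sectional area A = b * y = 9.5 * 0.34 = 3.23 m^2.
The wetted perimeter P = b + 2y = 9.5 + 2*0.34 = 10.18 m.
Hydraulic radius R = A/P = 3.23/10.18 = 0.3173 m.
Velocity V = (1/n)*R^(2/3)*S^(1/2) = (1/0.043)*0.3173^(2/3)*0.0035^(1/2) = 0.64 m/s.
Discharge Q = A * V = 3.23 * 0.64 = 2.067 m^3/s.

2.067


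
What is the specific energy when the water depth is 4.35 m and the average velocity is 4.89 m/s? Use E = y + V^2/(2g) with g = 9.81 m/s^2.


Specific energy E = y + V^2/(2g).
Velocity head = V^2/(2g) = 4.89^2 / (2*9.81) = 23.9121 / 19.62 = 1.2188 m.
E = 4.35 + 1.2188 = 5.5688 m.

5.5688


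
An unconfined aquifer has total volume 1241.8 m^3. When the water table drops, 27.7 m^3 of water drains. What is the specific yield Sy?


Specific yield Sy = Volume drained / Total volume.
Sy = 27.7 / 1241.8
   = 0.0223.

0.0223


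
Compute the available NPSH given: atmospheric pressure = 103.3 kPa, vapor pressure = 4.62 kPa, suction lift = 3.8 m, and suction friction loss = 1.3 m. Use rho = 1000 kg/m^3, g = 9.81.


NPSHa = p_atm/(rho*g) - z_s - hf_s - p_vap/(rho*g).
p_atm/(rho*g) = 103.3*1000 / (1000*9.81) = 10.53 m.
p_vap/(rho*g) = 4.62*1000 / (1000*9.81) = 0.471 m.
NPSHa = 10.53 - 3.8 - 1.3 - 0.471
      = 4.96 m.

4.96


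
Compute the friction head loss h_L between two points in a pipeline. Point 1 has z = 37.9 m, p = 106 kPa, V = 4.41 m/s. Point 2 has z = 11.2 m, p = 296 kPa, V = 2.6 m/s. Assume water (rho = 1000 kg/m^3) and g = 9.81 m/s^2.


Total head at each section: H = z + p/(rho*g) + V^2/(2g).
H1 = 37.9 + 106*1000/(1000*9.81) + 4.41^2/(2*9.81)
   = 37.9 + 10.805 + 0.9912
   = 49.697 m.
H2 = 11.2 + 296*1000/(1000*9.81) + 2.6^2/(2*9.81)
   = 11.2 + 30.173 + 0.3445
   = 41.718 m.
h_L = H1 - H2 = 49.697 - 41.718 = 7.979 m.

7.979


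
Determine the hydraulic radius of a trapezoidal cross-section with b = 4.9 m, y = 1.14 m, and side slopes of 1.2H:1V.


For a trapezoidal section with side slope z:
A = (b + z*y)*y = (4.9 + 1.2*1.14)*1.14 = 7.146 m^2.
P = b + 2*y*sqrt(1 + z^2) = 4.9 + 2*1.14*sqrt(1 + 1.2^2) = 8.461 m.
R = A/P = 7.146 / 8.461 = 0.8445 m.

0.8445


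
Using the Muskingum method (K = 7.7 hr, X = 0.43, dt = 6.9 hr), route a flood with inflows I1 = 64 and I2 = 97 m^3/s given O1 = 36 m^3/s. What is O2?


Muskingum coefficients:
denom = 2*K*(1-X) + dt = 2*7.7*(1-0.43) + 6.9 = 15.678.
C0 = (dt - 2*K*X)/denom = (6.9 - 2*7.7*0.43)/15.678 = 0.0177.
C1 = (dt + 2*K*X)/denom = (6.9 + 2*7.7*0.43)/15.678 = 0.8625.
C2 = (2*K*(1-X) - dt)/denom = 0.1198.
O2 = C0*I2 + C1*I1 + C2*O1
   = 0.0177*97 + 0.8625*64 + 0.1198*36
   = 61.23 m^3/s.

61.23


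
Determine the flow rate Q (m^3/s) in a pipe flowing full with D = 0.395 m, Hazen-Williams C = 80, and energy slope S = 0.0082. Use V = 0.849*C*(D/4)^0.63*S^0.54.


For a full circular pipe, R = D/4 = 0.395/4 = 0.0988 m.
V = 0.849 * 80 * 0.0988^0.63 * 0.0082^0.54
  = 0.849 * 80 * 0.232573 * 0.074724
  = 1.1804 m/s.
Pipe area A = pi*D^2/4 = pi*0.395^2/4 = 0.1225 m^2.
Q = A * V = 0.1225 * 1.1804 = 0.1446 m^3/s.

0.1446


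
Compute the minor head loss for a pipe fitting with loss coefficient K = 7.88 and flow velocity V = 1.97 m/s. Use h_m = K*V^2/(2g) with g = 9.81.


Minor loss formula: h_m = K * V^2/(2g).
V^2 = 1.97^2 = 3.8809.
V^2/(2g) = 3.8809 / 19.62 = 0.1978 m.
h_m = 7.88 * 0.1978 = 1.5587 m.

1.5587


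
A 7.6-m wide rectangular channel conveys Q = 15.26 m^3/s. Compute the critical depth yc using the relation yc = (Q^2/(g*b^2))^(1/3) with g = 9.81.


Using yc = (Q^2 / (g * b^2))^(1/3):
Q^2 = 15.26^2 = 232.87.
g * b^2 = 9.81 * 7.6^2 = 9.81 * 57.76 = 566.63.
Q^2 / (g*b^2) = 232.87 / 566.63 = 0.411.
yc = 0.411^(1/3) = 0.7435 m.

0.7435


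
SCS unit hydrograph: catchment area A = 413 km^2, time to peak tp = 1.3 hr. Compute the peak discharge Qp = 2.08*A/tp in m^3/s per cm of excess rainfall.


SCS formula: Qp = 2.08 * A / tp.
Qp = 2.08 * 413 / 1.3
   = 859.04 / 1.3
   = 660.8 m^3/s per cm.

660.8


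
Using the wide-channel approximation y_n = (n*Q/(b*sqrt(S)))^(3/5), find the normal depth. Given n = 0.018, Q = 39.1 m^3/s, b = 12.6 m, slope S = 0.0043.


We use the wide-channel approximation y_n = (n*Q/(b*sqrt(S)))^(3/5).
sqrt(S) = sqrt(0.0043) = 0.065574.
Numerator: n*Q = 0.018 * 39.1 = 0.7038.
Denominator: b*sqrt(S) = 12.6 * 0.065574 = 0.826232.
arg = 0.8518.
y_n = 0.8518^(3/5) = 0.9083 m.

0.9083


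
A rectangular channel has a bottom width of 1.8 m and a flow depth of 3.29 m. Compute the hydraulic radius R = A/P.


For a rectangular section:
Flow area A = b * y = 1.8 * 3.29 = 5.92 m^2.
Wetted perimeter P = b + 2y = 1.8 + 2*3.29 = 8.38 m.
Hydraulic radius R = A/P = 5.92 / 8.38 = 0.7067 m.

0.7067


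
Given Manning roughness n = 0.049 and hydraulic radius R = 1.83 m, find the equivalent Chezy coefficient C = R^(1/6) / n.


The Chezy coefficient relates to Manning's n through C = R^(1/6) / n.
R^(1/6) = 1.83^(1/6) = 1.105966.
C = 1.105966 / 0.049 = 22.57 m^(1/2)/s.

22.57


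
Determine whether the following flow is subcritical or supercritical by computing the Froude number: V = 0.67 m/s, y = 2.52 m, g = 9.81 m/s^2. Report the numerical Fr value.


The Froude number is defined as Fr = V / sqrt(g*y).
g*y = 9.81 * 2.52 = 24.7212.
sqrt(g*y) = sqrt(24.7212) = 4.972.
Fr = 0.67 / 4.972 = 0.1348.
Since Fr < 1, the flow is subcritical.

0.1348


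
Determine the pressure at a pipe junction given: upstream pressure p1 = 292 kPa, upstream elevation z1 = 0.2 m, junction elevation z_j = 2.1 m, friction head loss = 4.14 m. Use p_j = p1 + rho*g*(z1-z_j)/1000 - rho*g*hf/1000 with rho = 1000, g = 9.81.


Junction pressure: p_j = p1 + rho*g*(z1 - z_j)/1000 - rho*g*hf/1000.
Elevation term = 1000*9.81*(0.2 - 2.1)/1000 = -18.639 kPa.
Friction term = 1000*9.81*4.14/1000 = 40.613 kPa.
p_j = 292 + -18.639 - 40.613 = 232.75 kPa.

232.75


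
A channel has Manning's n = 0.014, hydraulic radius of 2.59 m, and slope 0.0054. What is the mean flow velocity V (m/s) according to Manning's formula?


Manning's equation gives V = (1/n) * R^(2/3) * S^(1/2).
First, compute R^(2/3) = 2.59^(2/3) = 1.886.
Next, S^(1/2) = 0.0054^(1/2) = 0.073485.
Then 1/n = 1/0.014 = 71.43.
V = 71.43 * 1.886 * 0.073485 = 9.8992 m/s.

9.8992


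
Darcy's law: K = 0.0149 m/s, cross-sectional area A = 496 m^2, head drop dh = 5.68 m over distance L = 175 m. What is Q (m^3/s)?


Darcy's law: Q = K * A * i, where i = dh/L.
Hydraulic gradient i = 5.68 / 175 = 0.032457.
Q = 0.0149 * 496 * 0.032457
  = 0.2399 m^3/s.

0.2399


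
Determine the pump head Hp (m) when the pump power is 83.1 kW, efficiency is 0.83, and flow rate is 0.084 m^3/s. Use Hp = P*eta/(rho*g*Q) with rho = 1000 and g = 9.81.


Pump head formula: Hp = P * eta / (rho * g * Q).
Numerator: P * eta = 83.1 * 1000 * 0.83 = 68973.0 W.
Denominator: rho * g * Q = 1000 * 9.81 * 0.084 = 824.04.
Hp = 68973.0 / 824.04 = 83.7 m.

83.7


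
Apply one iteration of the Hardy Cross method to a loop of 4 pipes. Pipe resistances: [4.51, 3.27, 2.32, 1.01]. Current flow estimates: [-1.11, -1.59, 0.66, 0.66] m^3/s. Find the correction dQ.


Numerator terms (r*Q*|Q|): 4.51*-1.11*|-1.11| = -5.5568; 3.27*-1.59*|-1.59| = -8.2669; 2.32*0.66*|0.66| = 1.0106; 1.01*0.66*|0.66| = 0.44.
Sum of numerator = -12.3731.
Denominator terms (r*|Q|): 4.51*|-1.11| = 5.0061; 3.27*|-1.59| = 5.1993; 2.32*|0.66| = 1.5312; 1.01*|0.66| = 0.6666.
2 * sum of denominator = 2 * 12.4032 = 24.8064.
dQ = --12.3731 / 24.8064 = 0.4988 m^3/s.

0.4988


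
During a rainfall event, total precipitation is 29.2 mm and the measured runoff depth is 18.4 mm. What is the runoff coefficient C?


The runoff coefficient C = runoff depth / rainfall depth.
C = 18.4 / 29.2
  = 0.6301.

0.6301


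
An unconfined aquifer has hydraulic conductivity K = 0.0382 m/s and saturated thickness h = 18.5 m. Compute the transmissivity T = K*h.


Transmissivity is defined as T = K * h.
T = 0.0382 * 18.5
  = 0.7067 m^2/s.

0.7067


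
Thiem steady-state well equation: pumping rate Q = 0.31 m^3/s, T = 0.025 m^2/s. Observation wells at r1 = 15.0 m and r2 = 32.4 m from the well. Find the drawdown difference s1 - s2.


Thiem equation: s1 - s2 = Q/(2*pi*T) * ln(r2/r1).
ln(r2/r1) = ln(32.4/15.0) = 0.7701.
Q/(2*pi*T) = 0.31 / (2*pi*0.025) = 0.31 / 0.1571 = 1.9735.
s1 - s2 = 1.9735 * 0.7701 = 1.5198 m.

1.5198


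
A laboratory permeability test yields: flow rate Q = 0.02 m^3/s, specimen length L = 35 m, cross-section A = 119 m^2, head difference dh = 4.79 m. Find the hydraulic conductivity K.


From K = Q*L / (A*dh):
Numerator: Q*L = 0.02 * 35 = 0.7.
Denominator: A*dh = 119 * 4.79 = 570.01.
K = 0.7 / 570.01 = 0.001228 m/s.

0.001228


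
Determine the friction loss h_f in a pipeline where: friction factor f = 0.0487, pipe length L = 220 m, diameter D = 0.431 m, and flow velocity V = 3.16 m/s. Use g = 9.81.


Darcy-Weisbach equation: h_f = f * (L/D) * V^2/(2g).
f * L/D = 0.0487 * 220/0.431 = 24.8585.
V^2/(2g) = 3.16^2 / (2*9.81) = 9.9856 / 19.62 = 0.509 m.
h_f = 24.8585 * 0.509 = 12.652 m.

12.652


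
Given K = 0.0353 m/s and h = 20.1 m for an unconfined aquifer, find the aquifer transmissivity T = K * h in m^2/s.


Transmissivity is defined as T = K * h.
T = 0.0353 * 20.1
  = 0.7095 m^2/s.

0.7095


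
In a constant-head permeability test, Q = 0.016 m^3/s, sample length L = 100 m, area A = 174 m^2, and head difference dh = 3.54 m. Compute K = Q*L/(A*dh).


From K = Q*L / (A*dh):
Numerator: Q*L = 0.016 * 100 = 1.6.
Denominator: A*dh = 174 * 3.54 = 615.96.
K = 1.6 / 615.96 = 0.002598 m/s.

0.002598


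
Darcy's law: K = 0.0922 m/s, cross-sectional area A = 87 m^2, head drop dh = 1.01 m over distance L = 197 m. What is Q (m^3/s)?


Darcy's law: Q = K * A * i, where i = dh/L.
Hydraulic gradient i = 1.01 / 197 = 0.005127.
Q = 0.0922 * 87 * 0.005127
  = 0.0411 m^3/s.

0.0411


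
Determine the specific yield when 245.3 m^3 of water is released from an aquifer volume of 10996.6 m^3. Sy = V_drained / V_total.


Specific yield Sy = Volume drained / Total volume.
Sy = 245.3 / 10996.6
   = 0.0223.

0.0223


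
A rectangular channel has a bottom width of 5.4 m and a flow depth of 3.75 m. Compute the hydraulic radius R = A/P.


For a rectangular section:
Flow area A = b * y = 5.4 * 3.75 = 20.25 m^2.
Wetted perimeter P = b + 2y = 5.4 + 2*3.75 = 12.9 m.
Hydraulic radius R = A/P = 20.25 / 12.9 = 1.5698 m.

1.5698


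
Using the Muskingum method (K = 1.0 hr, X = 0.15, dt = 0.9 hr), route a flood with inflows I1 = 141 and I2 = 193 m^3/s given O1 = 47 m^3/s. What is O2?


Muskingum coefficients:
denom = 2*K*(1-X) + dt = 2*1.0*(1-0.15) + 0.9 = 2.6.
C0 = (dt - 2*K*X)/denom = (0.9 - 2*1.0*0.15)/2.6 = 0.2308.
C1 = (dt + 2*K*X)/denom = (0.9 + 2*1.0*0.15)/2.6 = 0.4615.
C2 = (2*K*(1-X) - dt)/denom = 0.3077.
O2 = C0*I2 + C1*I1 + C2*O1
   = 0.2308*193 + 0.4615*141 + 0.3077*47
   = 124.08 m^3/s.

124.08


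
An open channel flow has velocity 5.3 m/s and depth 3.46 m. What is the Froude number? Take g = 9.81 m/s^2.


The Froude number is defined as Fr = V / sqrt(g*y).
g*y = 9.81 * 3.46 = 33.9426.
sqrt(g*y) = sqrt(33.9426) = 5.826.
Fr = 5.3 / 5.826 = 0.9097.

0.9097


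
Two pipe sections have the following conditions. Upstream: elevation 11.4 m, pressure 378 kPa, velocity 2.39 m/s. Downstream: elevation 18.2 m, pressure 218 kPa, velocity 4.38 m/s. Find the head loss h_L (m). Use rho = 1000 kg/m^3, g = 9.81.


Total head at each section: H = z + p/(rho*g) + V^2/(2g).
H1 = 11.4 + 378*1000/(1000*9.81) + 2.39^2/(2*9.81)
   = 11.4 + 38.532 + 0.2911
   = 50.223 m.
H2 = 18.2 + 218*1000/(1000*9.81) + 4.38^2/(2*9.81)
   = 18.2 + 22.222 + 0.9778
   = 41.4 m.
h_L = H1 - H2 = 50.223 - 41.4 = 8.823 m.

8.823


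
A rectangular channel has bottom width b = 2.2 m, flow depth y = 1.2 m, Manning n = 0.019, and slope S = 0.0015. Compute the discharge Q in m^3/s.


For a rectangular channel, the cross-sectional area A = b * y = 2.2 * 1.2 = 2.64 m^2.
The wetted perimeter P = b + 2y = 2.2 + 2*1.2 = 4.6 m.
Hydraulic radius R = A/P = 2.64/4.6 = 0.5739 m.
Velocity V = (1/n)*R^(2/3)*S^(1/2) = (1/0.019)*0.5739^(2/3)*0.0015^(1/2) = 1.4077 m/s.
Discharge Q = A * V = 2.64 * 1.4077 = 3.716 m^3/s.

3.716


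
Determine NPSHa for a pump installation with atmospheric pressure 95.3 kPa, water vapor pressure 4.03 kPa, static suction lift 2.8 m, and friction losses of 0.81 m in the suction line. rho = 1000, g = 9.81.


NPSHa = p_atm/(rho*g) - z_s - hf_s - p_vap/(rho*g).
p_atm/(rho*g) = 95.3*1000 / (1000*9.81) = 9.715 m.
p_vap/(rho*g) = 4.03*1000 / (1000*9.81) = 0.411 m.
NPSHa = 9.715 - 2.8 - 0.81 - 0.411
      = 5.69 m.

5.69


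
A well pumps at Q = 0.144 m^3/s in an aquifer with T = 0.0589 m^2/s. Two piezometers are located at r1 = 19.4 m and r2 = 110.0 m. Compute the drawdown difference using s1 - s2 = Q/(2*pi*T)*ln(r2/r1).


Thiem equation: s1 - s2 = Q/(2*pi*T) * ln(r2/r1).
ln(r2/r1) = ln(110.0/19.4) = 1.7352.
Q/(2*pi*T) = 0.144 / (2*pi*0.0589) = 0.144 / 0.3701 = 0.3891.
s1 - s2 = 0.3891 * 1.7352 = 0.6752 m.

0.6752


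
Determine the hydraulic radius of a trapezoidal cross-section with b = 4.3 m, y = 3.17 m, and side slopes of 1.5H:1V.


For a trapezoidal section with side slope z:
A = (b + z*y)*y = (4.3 + 1.5*3.17)*3.17 = 28.704 m^2.
P = b + 2*y*sqrt(1 + z^2) = 4.3 + 2*3.17*sqrt(1 + 1.5^2) = 15.73 m.
R = A/P = 28.704 / 15.73 = 1.8249 m.

1.8249


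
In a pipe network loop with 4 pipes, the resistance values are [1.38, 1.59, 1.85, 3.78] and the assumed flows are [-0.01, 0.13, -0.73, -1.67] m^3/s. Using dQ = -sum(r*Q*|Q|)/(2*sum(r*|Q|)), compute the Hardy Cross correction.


Numerator terms (r*Q*|Q|): 1.38*-0.01*|-0.01| = -0.0001; 1.59*0.13*|0.13| = 0.0269; 1.85*-0.73*|-0.73| = -0.9859; 3.78*-1.67*|-1.67| = -10.542.
Sum of numerator = -11.5012.
Denominator terms (r*|Q|): 1.38*|-0.01| = 0.0138; 1.59*|0.13| = 0.2067; 1.85*|-0.73| = 1.3505; 3.78*|-1.67| = 6.3126.
2 * sum of denominator = 2 * 7.8836 = 15.7672.
dQ = --11.5012 / 15.7672 = 0.7294 m^3/s.

0.7294


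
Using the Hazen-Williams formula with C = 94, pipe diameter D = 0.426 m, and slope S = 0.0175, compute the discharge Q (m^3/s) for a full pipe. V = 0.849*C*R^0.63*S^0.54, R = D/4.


For a full circular pipe, R = D/4 = 0.426/4 = 0.1065 m.
V = 0.849 * 94 * 0.1065^0.63 * 0.0175^0.54
  = 0.849 * 94 * 0.24391 * 0.112523
  = 2.1903 m/s.
Pipe area A = pi*D^2/4 = pi*0.426^2/4 = 0.1425 m^2.
Q = A * V = 0.1425 * 2.1903 = 0.3122 m^3/s.

0.3122


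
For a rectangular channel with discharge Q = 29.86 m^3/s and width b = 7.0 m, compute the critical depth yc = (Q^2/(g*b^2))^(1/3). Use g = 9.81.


Using yc = (Q^2 / (g * b^2))^(1/3):
Q^2 = 29.86^2 = 891.62.
g * b^2 = 9.81 * 7.0^2 = 9.81 * 49.0 = 480.69.
Q^2 / (g*b^2) = 891.62 / 480.69 = 1.8549.
yc = 1.8549^(1/3) = 1.2287 m.

1.2287


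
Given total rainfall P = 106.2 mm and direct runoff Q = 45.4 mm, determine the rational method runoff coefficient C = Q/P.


The runoff coefficient C = runoff depth / rainfall depth.
C = 45.4 / 106.2
  = 0.4275.

0.4275


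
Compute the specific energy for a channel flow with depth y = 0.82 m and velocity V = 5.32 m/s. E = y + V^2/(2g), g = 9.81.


Specific energy E = y + V^2/(2g).
Velocity head = V^2/(2g) = 5.32^2 / (2*9.81) = 28.3024 / 19.62 = 1.4425 m.
E = 0.82 + 1.4425 = 2.2625 m.

2.2625


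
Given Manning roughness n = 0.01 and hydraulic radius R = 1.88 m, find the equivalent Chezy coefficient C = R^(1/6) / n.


The Chezy coefficient relates to Manning's n through C = R^(1/6) / n.
R^(1/6) = 1.88^(1/6) = 1.110946.
C = 1.110946 / 0.01 = 111.09 m^(1/2)/s.

111.09


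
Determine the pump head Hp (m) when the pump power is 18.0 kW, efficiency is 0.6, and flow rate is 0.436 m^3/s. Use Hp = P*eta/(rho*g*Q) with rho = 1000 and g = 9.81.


Pump head formula: Hp = P * eta / (rho * g * Q).
Numerator: P * eta = 18.0 * 1000 * 0.6 = 10800.0 W.
Denominator: rho * g * Q = 1000 * 9.81 * 0.436 = 4277.16.
Hp = 10800.0 / 4277.16 = 2.53 m.

2.53


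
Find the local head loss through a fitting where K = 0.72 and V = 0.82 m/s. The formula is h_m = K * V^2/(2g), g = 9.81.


Minor loss formula: h_m = K * V^2/(2g).
V^2 = 0.82^2 = 0.6724.
V^2/(2g) = 0.6724 / 19.62 = 0.0343 m.
h_m = 0.72 * 0.0343 = 0.0247 m.

0.0247


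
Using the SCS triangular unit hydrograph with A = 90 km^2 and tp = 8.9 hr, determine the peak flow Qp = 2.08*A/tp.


SCS formula: Qp = 2.08 * A / tp.
Qp = 2.08 * 90 / 8.9
   = 187.2 / 8.9
   = 21.03 m^3/s per cm.

21.03


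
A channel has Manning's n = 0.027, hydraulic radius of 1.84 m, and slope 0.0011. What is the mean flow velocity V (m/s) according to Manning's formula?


Manning's equation gives V = (1/n) * R^(2/3) * S^(1/2).
First, compute R^(2/3) = 1.84^(2/3) = 1.5016.
Next, S^(1/2) = 0.0011^(1/2) = 0.033166.
Then 1/n = 1/0.027 = 37.04.
V = 37.04 * 1.5016 * 0.033166 = 1.8445 m/s.

1.8445


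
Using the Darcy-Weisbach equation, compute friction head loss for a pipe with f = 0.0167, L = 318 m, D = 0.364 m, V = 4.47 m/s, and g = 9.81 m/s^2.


Darcy-Weisbach equation: h_f = f * (L/D) * V^2/(2g).
f * L/D = 0.0167 * 318/0.364 = 14.5896.
V^2/(2g) = 4.47^2 / (2*9.81) = 19.9809 / 19.62 = 1.0184 m.
h_f = 14.5896 * 1.0184 = 14.858 m.

14.858


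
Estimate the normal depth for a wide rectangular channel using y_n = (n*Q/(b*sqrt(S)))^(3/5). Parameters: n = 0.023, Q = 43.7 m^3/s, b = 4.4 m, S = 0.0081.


We use the wide-channel approximation y_n = (n*Q/(b*sqrt(S)))^(3/5).
sqrt(S) = sqrt(0.0081) = 0.09.
Numerator: n*Q = 0.023 * 43.7 = 1.0051.
Denominator: b*sqrt(S) = 4.4 * 0.09 = 0.396.
arg = 2.5381.
y_n = 2.5381^(3/5) = 1.7487 m.

1.7487


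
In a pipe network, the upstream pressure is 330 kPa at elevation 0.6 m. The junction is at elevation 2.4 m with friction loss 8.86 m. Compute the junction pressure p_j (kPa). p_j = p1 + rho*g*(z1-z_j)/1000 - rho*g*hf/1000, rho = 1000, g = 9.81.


Junction pressure: p_j = p1 + rho*g*(z1 - z_j)/1000 - rho*g*hf/1000.
Elevation term = 1000*9.81*(0.6 - 2.4)/1000 = -17.658 kPa.
Friction term = 1000*9.81*8.86/1000 = 86.917 kPa.
p_j = 330 + -17.658 - 86.917 = 225.43 kPa.

225.43


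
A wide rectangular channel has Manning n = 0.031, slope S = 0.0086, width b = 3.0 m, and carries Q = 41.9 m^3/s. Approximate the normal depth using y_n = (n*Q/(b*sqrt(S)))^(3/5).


We use the wide-channel approximation y_n = (n*Q/(b*sqrt(S)))^(3/5).
sqrt(S) = sqrt(0.0086) = 0.092736.
Numerator: n*Q = 0.031 * 41.9 = 1.2989.
Denominator: b*sqrt(S) = 3.0 * 0.092736 = 0.278208.
arg = 4.6688.
y_n = 4.6688^(3/5) = 2.5207 m.

2.5207


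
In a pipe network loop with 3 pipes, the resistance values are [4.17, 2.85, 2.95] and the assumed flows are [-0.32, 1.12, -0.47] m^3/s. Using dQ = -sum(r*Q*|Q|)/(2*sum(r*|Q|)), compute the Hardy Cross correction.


Numerator terms (r*Q*|Q|): 4.17*-0.32*|-0.32| = -0.427; 2.85*1.12*|1.12| = 3.575; 2.95*-0.47*|-0.47| = -0.6517.
Sum of numerator = 2.4964.
Denominator terms (r*|Q|): 4.17*|-0.32| = 1.3344; 2.85*|1.12| = 3.192; 2.95*|-0.47| = 1.3865.
2 * sum of denominator = 2 * 5.9129 = 11.8258.
dQ = -2.4964 / 11.8258 = -0.2111 m^3/s.

-0.2111


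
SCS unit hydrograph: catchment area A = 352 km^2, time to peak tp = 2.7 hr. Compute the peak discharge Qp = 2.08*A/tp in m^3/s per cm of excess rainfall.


SCS formula: Qp = 2.08 * A / tp.
Qp = 2.08 * 352 / 2.7
   = 732.16 / 2.7
   = 271.17 m^3/s per cm.

271.17


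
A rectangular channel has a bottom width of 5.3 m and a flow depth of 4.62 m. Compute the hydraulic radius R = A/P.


For a rectangular section:
Flow area A = b * y = 5.3 * 4.62 = 24.49 m^2.
Wetted perimeter P = b + 2y = 5.3 + 2*4.62 = 14.54 m.
Hydraulic radius R = A/P = 24.49 / 14.54 = 1.684 m.

1.684


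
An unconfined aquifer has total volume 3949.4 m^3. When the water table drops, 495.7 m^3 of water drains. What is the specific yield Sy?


Specific yield Sy = Volume drained / Total volume.
Sy = 495.7 / 3949.4
   = 0.1255.

0.1255


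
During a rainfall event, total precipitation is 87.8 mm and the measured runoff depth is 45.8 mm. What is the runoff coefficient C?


The runoff coefficient C = runoff depth / rainfall depth.
C = 45.8 / 87.8
  = 0.5216.

0.5216


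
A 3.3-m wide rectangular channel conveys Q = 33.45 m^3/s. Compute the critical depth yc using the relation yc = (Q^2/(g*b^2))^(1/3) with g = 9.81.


Using yc = (Q^2 / (g * b^2))^(1/3):
Q^2 = 33.45^2 = 1118.9.
g * b^2 = 9.81 * 3.3^2 = 9.81 * 10.89 = 106.83.
Q^2 / (g*b^2) = 1118.9 / 106.83 = 10.4736.
yc = 10.4736^(1/3) = 2.1879 m.

2.1879


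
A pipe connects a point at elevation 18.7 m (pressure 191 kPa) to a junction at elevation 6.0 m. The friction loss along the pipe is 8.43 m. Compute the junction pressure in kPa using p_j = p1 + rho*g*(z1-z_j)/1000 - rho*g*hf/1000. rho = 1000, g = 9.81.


Junction pressure: p_j = p1 + rho*g*(z1 - z_j)/1000 - rho*g*hf/1000.
Elevation term = 1000*9.81*(18.7 - 6.0)/1000 = 124.587 kPa.
Friction term = 1000*9.81*8.43/1000 = 82.698 kPa.
p_j = 191 + 124.587 - 82.698 = 232.89 kPa.

232.89


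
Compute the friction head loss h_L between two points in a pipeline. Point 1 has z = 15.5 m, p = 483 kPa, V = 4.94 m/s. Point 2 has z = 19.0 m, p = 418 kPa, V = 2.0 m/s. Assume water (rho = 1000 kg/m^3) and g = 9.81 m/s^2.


Total head at each section: H = z + p/(rho*g) + V^2/(2g).
H1 = 15.5 + 483*1000/(1000*9.81) + 4.94^2/(2*9.81)
   = 15.5 + 49.235 + 1.2438
   = 65.979 m.
H2 = 19.0 + 418*1000/(1000*9.81) + 2.0^2/(2*9.81)
   = 19.0 + 42.61 + 0.2039
   = 61.813 m.
h_L = H1 - H2 = 65.979 - 61.813 = 4.166 m.

4.166


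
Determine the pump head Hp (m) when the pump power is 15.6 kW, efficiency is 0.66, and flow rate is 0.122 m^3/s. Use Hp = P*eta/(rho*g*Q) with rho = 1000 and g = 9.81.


Pump head formula: Hp = P * eta / (rho * g * Q).
Numerator: P * eta = 15.6 * 1000 * 0.66 = 10296.0 W.
Denominator: rho * g * Q = 1000 * 9.81 * 0.122 = 1196.82.
Hp = 10296.0 / 1196.82 = 8.6 m.

8.6


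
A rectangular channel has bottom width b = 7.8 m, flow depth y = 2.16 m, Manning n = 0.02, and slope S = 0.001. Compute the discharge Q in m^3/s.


For a rectangular channel, the cross-sectional area A = b * y = 7.8 * 2.16 = 16.85 m^2.
The wetted perimeter P = b + 2y = 7.8 + 2*2.16 = 12.12 m.
Hydraulic radius R = A/P = 16.85/12.12 = 1.3901 m.
Velocity V = (1/n)*R^(2/3)*S^(1/2) = (1/0.02)*1.3901^(2/3)*0.001^(1/2) = 1.9694 m/s.
Discharge Q = A * V = 16.85 * 1.9694 = 33.18 m^3/s.

33.18


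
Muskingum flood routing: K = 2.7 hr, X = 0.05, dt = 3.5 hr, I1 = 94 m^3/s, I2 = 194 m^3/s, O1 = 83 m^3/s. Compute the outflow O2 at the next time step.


Muskingum coefficients:
denom = 2*K*(1-X) + dt = 2*2.7*(1-0.05) + 3.5 = 8.63.
C0 = (dt - 2*K*X)/denom = (3.5 - 2*2.7*0.05)/8.63 = 0.3743.
C1 = (dt + 2*K*X)/denom = (3.5 + 2*2.7*0.05)/8.63 = 0.4368.
C2 = (2*K*(1-X) - dt)/denom = 0.1889.
O2 = C0*I2 + C1*I1 + C2*O1
   = 0.3743*194 + 0.4368*94 + 0.1889*83
   = 129.35 m^3/s.

129.35


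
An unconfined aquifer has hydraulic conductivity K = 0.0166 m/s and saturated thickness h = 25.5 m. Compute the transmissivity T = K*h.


Transmissivity is defined as T = K * h.
T = 0.0166 * 25.5
  = 0.4233 m^2/s.

0.4233


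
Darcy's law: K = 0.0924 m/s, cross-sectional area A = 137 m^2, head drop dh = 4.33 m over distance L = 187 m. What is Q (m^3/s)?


Darcy's law: Q = K * A * i, where i = dh/L.
Hydraulic gradient i = 4.33 / 187 = 0.023155.
Q = 0.0924 * 137 * 0.023155
  = 0.2931 m^3/s.

0.2931


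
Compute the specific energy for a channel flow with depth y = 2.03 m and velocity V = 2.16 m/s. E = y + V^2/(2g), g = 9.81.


Specific energy E = y + V^2/(2g).
Velocity head = V^2/(2g) = 2.16^2 / (2*9.81) = 4.6656 / 19.62 = 0.2378 m.
E = 2.03 + 0.2378 = 2.2678 m.

2.2678


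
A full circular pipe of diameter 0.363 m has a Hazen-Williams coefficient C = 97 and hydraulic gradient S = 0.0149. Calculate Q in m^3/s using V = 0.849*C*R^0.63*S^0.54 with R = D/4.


For a full circular pipe, R = D/4 = 0.363/4 = 0.0907 m.
V = 0.849 * 97 * 0.0907^0.63 * 0.0149^0.54
  = 0.849 * 97 * 0.220518 * 0.103162
  = 1.8735 m/s.
Pipe area A = pi*D^2/4 = pi*0.363^2/4 = 0.1035 m^2.
Q = A * V = 0.1035 * 1.8735 = 0.1939 m^3/s.

0.1939


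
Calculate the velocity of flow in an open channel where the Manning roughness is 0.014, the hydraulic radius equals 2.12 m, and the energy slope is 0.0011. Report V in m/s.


Manning's equation gives V = (1/n) * R^(2/3) * S^(1/2).
First, compute R^(2/3) = 2.12^(2/3) = 1.6503.
Next, S^(1/2) = 0.0011^(1/2) = 0.033166.
Then 1/n = 1/0.014 = 71.43.
V = 71.43 * 1.6503 * 0.033166 = 3.9095 m/s.

3.9095


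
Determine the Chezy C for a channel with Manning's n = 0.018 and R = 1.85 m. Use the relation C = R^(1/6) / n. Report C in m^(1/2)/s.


The Chezy coefficient relates to Manning's n through C = R^(1/6) / n.
R^(1/6) = 1.85^(1/6) = 1.107972.
C = 1.107972 / 0.018 = 61.55 m^(1/2)/s.

61.55


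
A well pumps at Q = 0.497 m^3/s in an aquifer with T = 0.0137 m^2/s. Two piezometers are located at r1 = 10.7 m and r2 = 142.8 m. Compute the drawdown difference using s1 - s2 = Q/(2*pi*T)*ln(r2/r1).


Thiem equation: s1 - s2 = Q/(2*pi*T) * ln(r2/r1).
ln(r2/r1) = ln(142.8/10.7) = 2.5912.
Q/(2*pi*T) = 0.497 / (2*pi*0.0137) = 0.497 / 0.0861 = 5.7737.
s1 - s2 = 5.7737 * 2.5912 = 14.9609 m.

14.9609


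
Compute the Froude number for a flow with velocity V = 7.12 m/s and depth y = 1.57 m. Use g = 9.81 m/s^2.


The Froude number is defined as Fr = V / sqrt(g*y).
g*y = 9.81 * 1.57 = 15.4017.
sqrt(g*y) = sqrt(15.4017) = 3.9245.
Fr = 7.12 / 3.9245 = 1.8142.

1.8142


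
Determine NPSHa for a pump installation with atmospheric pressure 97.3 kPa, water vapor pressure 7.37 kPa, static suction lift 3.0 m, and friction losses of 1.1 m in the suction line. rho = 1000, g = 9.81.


NPSHa = p_atm/(rho*g) - z_s - hf_s - p_vap/(rho*g).
p_atm/(rho*g) = 97.3*1000 / (1000*9.81) = 9.918 m.
p_vap/(rho*g) = 7.37*1000 / (1000*9.81) = 0.751 m.
NPSHa = 9.918 - 3.0 - 1.1 - 0.751
      = 5.07 m.

5.07


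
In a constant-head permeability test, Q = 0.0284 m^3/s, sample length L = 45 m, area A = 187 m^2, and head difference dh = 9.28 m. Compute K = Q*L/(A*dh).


From K = Q*L / (A*dh):
Numerator: Q*L = 0.0284 * 45 = 1.278.
Denominator: A*dh = 187 * 9.28 = 1735.36.
K = 1.278 / 1735.36 = 0.000736 m/s.

0.000736


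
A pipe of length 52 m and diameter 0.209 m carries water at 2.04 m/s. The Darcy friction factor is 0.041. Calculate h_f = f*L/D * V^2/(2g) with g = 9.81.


Darcy-Weisbach equation: h_f = f * (L/D) * V^2/(2g).
f * L/D = 0.041 * 52/0.209 = 10.201.
V^2/(2g) = 2.04^2 / (2*9.81) = 4.1616 / 19.62 = 0.2121 m.
h_f = 10.201 * 0.2121 = 2.164 m.

2.164


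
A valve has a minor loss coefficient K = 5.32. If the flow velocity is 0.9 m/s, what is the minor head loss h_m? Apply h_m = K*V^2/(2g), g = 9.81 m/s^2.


Minor loss formula: h_m = K * V^2/(2g).
V^2 = 0.9^2 = 0.81.
V^2/(2g) = 0.81 / 19.62 = 0.0413 m.
h_m = 5.32 * 0.0413 = 0.2196 m.

0.2196


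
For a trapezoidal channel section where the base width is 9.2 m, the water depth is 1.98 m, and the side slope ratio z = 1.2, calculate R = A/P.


For a trapezoidal section with side slope z:
A = (b + z*y)*y = (9.2 + 1.2*1.98)*1.98 = 22.92 m^2.
P = b + 2*y*sqrt(1 + z^2) = 9.2 + 2*1.98*sqrt(1 + 1.2^2) = 15.386 m.
R = A/P = 22.92 / 15.386 = 1.4897 m.

1.4897


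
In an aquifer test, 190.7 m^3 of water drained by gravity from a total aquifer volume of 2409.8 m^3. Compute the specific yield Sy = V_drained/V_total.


Specific yield Sy = Volume drained / Total volume.
Sy = 190.7 / 2409.8
   = 0.0791.

0.0791


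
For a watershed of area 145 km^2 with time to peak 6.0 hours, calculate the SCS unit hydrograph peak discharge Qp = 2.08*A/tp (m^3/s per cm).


SCS formula: Qp = 2.08 * A / tp.
Qp = 2.08 * 145 / 6.0
   = 301.6 / 6.0
   = 50.27 m^3/s per cm.

50.27


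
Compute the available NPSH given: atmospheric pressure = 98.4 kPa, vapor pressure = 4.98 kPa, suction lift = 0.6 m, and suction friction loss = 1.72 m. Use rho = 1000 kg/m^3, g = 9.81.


NPSHa = p_atm/(rho*g) - z_s - hf_s - p_vap/(rho*g).
p_atm/(rho*g) = 98.4*1000 / (1000*9.81) = 10.031 m.
p_vap/(rho*g) = 4.98*1000 / (1000*9.81) = 0.508 m.
NPSHa = 10.031 - 0.6 - 1.72 - 0.508
      = 7.2 m.

7.2


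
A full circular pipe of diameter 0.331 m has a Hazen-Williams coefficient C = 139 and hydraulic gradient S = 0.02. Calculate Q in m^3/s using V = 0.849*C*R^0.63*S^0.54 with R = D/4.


For a full circular pipe, R = D/4 = 0.331/4 = 0.0828 m.
V = 0.849 * 139 * 0.0828^0.63 * 0.02^0.54
  = 0.849 * 139 * 0.208063 * 0.120936
  = 2.9694 m/s.
Pipe area A = pi*D^2/4 = pi*0.331^2/4 = 0.086 m^2.
Q = A * V = 0.086 * 2.9694 = 0.2555 m^3/s.

0.2555


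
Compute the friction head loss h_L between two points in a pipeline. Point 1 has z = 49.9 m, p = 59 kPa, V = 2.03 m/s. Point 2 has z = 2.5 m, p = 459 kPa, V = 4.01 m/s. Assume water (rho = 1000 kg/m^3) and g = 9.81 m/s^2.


Total head at each section: H = z + p/(rho*g) + V^2/(2g).
H1 = 49.9 + 59*1000/(1000*9.81) + 2.03^2/(2*9.81)
   = 49.9 + 6.014 + 0.21
   = 56.124 m.
H2 = 2.5 + 459*1000/(1000*9.81) + 4.01^2/(2*9.81)
   = 2.5 + 46.789 + 0.8196
   = 50.109 m.
h_L = H1 - H2 = 56.124 - 50.109 = 6.016 m.

6.016


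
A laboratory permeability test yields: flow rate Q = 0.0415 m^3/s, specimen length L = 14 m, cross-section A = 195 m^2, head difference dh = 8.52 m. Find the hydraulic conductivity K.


From K = Q*L / (A*dh):
Numerator: Q*L = 0.0415 * 14 = 0.581.
Denominator: A*dh = 195 * 8.52 = 1661.4.
K = 0.581 / 1661.4 = 0.00035 m/s.

0.00035


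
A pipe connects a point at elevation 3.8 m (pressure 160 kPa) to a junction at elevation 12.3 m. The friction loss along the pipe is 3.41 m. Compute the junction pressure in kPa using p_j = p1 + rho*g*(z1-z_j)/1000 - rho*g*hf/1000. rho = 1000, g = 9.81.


Junction pressure: p_j = p1 + rho*g*(z1 - z_j)/1000 - rho*g*hf/1000.
Elevation term = 1000*9.81*(3.8 - 12.3)/1000 = -83.385 kPa.
Friction term = 1000*9.81*3.41/1000 = 33.452 kPa.
p_j = 160 + -83.385 - 33.452 = 43.16 kPa.

43.16


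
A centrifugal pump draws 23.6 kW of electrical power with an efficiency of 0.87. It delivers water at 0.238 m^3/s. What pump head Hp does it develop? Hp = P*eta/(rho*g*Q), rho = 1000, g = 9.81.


Pump head formula: Hp = P * eta / (rho * g * Q).
Numerator: P * eta = 23.6 * 1000 * 0.87 = 20532.0 W.
Denominator: rho * g * Q = 1000 * 9.81 * 0.238 = 2334.78.
Hp = 20532.0 / 2334.78 = 8.79 m.

8.79


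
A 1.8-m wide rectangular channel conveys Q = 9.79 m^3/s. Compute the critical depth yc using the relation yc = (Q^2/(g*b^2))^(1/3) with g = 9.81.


Using yc = (Q^2 / (g * b^2))^(1/3):
Q^2 = 9.79^2 = 95.84.
g * b^2 = 9.81 * 1.8^2 = 9.81 * 3.24 = 31.78.
Q^2 / (g*b^2) = 95.84 / 31.78 = 3.0157.
yc = 3.0157^(1/3) = 1.4447 m.

1.4447


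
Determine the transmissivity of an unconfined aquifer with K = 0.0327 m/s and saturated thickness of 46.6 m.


Transmissivity is defined as T = K * h.
T = 0.0327 * 46.6
  = 1.5238 m^2/s.

1.5238


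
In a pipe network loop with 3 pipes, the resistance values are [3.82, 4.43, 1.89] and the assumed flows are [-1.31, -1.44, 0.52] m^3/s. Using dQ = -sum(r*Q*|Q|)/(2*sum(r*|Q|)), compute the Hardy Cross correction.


Numerator terms (r*Q*|Q|): 3.82*-1.31*|-1.31| = -6.5555; 4.43*-1.44*|-1.44| = -9.186; 1.89*0.52*|0.52| = 0.5111.
Sum of numerator = -15.2305.
Denominator terms (r*|Q|): 3.82*|-1.31| = 5.0042; 4.43*|-1.44| = 6.3792; 1.89*|0.52| = 0.9828.
2 * sum of denominator = 2 * 12.3662 = 24.7324.
dQ = --15.2305 / 24.7324 = 0.6158 m^3/s.

0.6158


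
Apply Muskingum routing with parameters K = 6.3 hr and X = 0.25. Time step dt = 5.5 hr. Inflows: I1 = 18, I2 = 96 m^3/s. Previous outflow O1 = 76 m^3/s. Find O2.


Muskingum coefficients:
denom = 2*K*(1-X) + dt = 2*6.3*(1-0.25) + 5.5 = 14.95.
C0 = (dt - 2*K*X)/denom = (5.5 - 2*6.3*0.25)/14.95 = 0.1572.
C1 = (dt + 2*K*X)/denom = (5.5 + 2*6.3*0.25)/14.95 = 0.5786.
C2 = (2*K*(1-X) - dt)/denom = 0.2642.
O2 = C0*I2 + C1*I1 + C2*O1
   = 0.1572*96 + 0.5786*18 + 0.2642*76
   = 45.59 m^3/s.

45.59


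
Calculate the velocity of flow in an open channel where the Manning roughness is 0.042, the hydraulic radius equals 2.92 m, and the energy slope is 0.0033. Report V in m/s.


Manning's equation gives V = (1/n) * R^(2/3) * S^(1/2).
First, compute R^(2/3) = 2.92^(2/3) = 2.0429.
Next, S^(1/2) = 0.0033^(1/2) = 0.057446.
Then 1/n = 1/0.042 = 23.81.
V = 23.81 * 2.0429 * 0.057446 = 2.7942 m/s.

2.7942


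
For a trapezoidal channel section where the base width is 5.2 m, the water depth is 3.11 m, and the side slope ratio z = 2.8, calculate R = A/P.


For a trapezoidal section with side slope z:
A = (b + z*y)*y = (5.2 + 2.8*3.11)*3.11 = 43.254 m^2.
P = b + 2*y*sqrt(1 + z^2) = 5.2 + 2*3.11*sqrt(1 + 2.8^2) = 23.693 m.
R = A/P = 43.254 / 23.693 = 1.8256 m.

1.8256


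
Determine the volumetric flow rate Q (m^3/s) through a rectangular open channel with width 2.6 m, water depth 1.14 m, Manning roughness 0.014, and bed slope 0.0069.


For a rectangular channel, the cross-sectional area A = b * y = 2.6 * 1.14 = 2.96 m^2.
The wetted perimeter P = b + 2y = 2.6 + 2*1.14 = 4.88 m.
Hydraulic radius R = A/P = 2.96/4.88 = 0.6074 m.
Velocity V = (1/n)*R^(2/3)*S^(1/2) = (1/0.014)*0.6074^(2/3)*0.0069^(1/2) = 4.2554 m/s.
Discharge Q = A * V = 2.96 * 4.2554 = 12.613 m^3/s.

12.613


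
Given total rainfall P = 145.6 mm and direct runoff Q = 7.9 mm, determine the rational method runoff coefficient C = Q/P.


The runoff coefficient C = runoff depth / rainfall depth.
C = 7.9 / 145.6
  = 0.0543.

0.0543


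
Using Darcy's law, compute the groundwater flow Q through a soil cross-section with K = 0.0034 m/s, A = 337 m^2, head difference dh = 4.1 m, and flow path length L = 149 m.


Darcy's law: Q = K * A * i, where i = dh/L.
Hydraulic gradient i = 4.1 / 149 = 0.027517.
Q = 0.0034 * 337 * 0.027517
  = 0.0315 m^3/s.

0.0315


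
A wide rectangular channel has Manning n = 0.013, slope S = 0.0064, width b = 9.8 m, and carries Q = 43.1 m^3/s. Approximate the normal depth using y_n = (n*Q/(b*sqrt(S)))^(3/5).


We use the wide-channel approximation y_n = (n*Q/(b*sqrt(S)))^(3/5).
sqrt(S) = sqrt(0.0064) = 0.08.
Numerator: n*Q = 0.013 * 43.1 = 0.5603.
Denominator: b*sqrt(S) = 9.8 * 0.08 = 0.784.
arg = 0.7147.
y_n = 0.7147^(3/5) = 0.8175 m.

0.8175
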